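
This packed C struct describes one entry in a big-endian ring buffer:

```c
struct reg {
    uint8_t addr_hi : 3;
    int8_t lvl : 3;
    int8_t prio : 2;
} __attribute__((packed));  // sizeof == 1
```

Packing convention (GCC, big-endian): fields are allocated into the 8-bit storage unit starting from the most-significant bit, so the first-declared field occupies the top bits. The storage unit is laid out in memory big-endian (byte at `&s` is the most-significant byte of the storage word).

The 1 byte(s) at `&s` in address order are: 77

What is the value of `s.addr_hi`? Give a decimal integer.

[0]=0x77 (big-endian) → word 0x77
addr_hi [5+:3] = (word>>5) & 0x7 = 3  ←
lvl [2+:3] = (word>>2) & 0x7 = 5
prio [0+:2] = (word>>0) & 0x3 = 3

3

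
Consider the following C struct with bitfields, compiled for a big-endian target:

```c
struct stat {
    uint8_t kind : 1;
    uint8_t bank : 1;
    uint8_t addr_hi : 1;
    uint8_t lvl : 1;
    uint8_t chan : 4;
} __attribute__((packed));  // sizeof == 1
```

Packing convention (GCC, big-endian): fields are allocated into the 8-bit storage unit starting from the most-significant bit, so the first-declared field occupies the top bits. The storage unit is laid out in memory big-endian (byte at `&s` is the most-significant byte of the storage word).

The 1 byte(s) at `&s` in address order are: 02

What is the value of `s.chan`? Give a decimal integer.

[0]=0x02 (big-endian) → word 0x02
kind:1 @ bit 7 → (0x02>>7)&0x1 = 0x0
bank:1 @ bit 6 → (0x02>>6)&0x1 = 0x0
addr_hi:1 @ bit 5 → (0x02>>5)&0x1 = 0x0
lvl:1 @ bit 4 → (0x02>>4)&0x1 = 0x0
chan:4 @ bit 0 → (0x02>>0)&0xf = 0x2  ←

2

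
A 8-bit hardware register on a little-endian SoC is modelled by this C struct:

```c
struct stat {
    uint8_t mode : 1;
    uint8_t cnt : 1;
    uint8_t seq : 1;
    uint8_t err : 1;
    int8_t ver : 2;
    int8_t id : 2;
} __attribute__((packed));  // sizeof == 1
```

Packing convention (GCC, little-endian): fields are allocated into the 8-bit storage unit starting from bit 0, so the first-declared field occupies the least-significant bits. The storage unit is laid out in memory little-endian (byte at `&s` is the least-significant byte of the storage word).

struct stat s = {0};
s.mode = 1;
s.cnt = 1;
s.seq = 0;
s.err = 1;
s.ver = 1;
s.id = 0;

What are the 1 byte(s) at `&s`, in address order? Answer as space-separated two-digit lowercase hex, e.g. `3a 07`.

1b

[0+:1] mode=1 & 0x1 = 0x1; word=0x01
[1+:1] cnt=1 & 0x1 = 0x1; word=0x03
[2+:1] seq=0 & 0x1 = 0x0; word=0x03
[3+:1] err=1 & 0x1 = 0x1; word=0x0b
[4+:2] ver=1 & 0x3 = 0x1; word=0x1b
[6+:2] id=0 & 0x3 = 0x0; word=0x1b
word = 0x1b → little-endian bytes:
  [0]=0x1b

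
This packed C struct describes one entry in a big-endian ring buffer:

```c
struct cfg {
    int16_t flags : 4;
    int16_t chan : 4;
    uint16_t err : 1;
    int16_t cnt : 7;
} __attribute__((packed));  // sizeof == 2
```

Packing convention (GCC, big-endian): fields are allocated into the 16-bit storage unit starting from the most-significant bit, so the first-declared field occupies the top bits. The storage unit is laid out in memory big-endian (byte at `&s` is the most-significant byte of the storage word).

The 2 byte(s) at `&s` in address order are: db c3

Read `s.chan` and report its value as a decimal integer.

[0]=0xdb [1]=0xc3 (big-endian) → word 0xdbc3
flags:4 @ bit 12 → (0xdbc3>>12)&0xf = 0xd
chan:4 @ bit 8 → (0xdbc3>>8)&0xf = 0xb  ←
err:1 @ bit 7 → (0xdbc3>>7)&0x1 = 0x1
cnt:7 @ bit 0 → (0xdbc3>>0)&0x7f = 0x43
chan signed 4b, MSB=1: 11 - 16 = -5

-5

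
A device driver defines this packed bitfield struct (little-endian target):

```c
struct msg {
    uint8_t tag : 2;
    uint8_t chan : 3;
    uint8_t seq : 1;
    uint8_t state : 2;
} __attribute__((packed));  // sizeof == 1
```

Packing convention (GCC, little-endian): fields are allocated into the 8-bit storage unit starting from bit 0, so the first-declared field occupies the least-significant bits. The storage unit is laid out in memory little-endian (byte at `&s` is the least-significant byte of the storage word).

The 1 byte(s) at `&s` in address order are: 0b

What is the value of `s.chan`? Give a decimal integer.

2

[0]=0x0b (little-endian) → word 0x0b
tag [0+:2] = (word>>0) & 0x3 = 3
chan [2+:3] = (word>>2) & 0x7 = 2  ←
seq [5+:1] = (word>>5) & 0x1 = 0
state [6+:2] = (word>>6) & 0x3 = 0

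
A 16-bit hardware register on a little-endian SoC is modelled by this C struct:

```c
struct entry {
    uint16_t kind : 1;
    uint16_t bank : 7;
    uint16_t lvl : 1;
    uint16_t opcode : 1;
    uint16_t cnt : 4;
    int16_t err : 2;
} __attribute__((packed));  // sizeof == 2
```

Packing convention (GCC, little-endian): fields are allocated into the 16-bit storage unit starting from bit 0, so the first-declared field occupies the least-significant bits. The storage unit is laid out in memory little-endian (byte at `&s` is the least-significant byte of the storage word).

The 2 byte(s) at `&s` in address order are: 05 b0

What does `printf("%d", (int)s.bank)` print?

2

[0]=0x05 [1]=0xb0 (little-endian) → word 0xb005
kind [0+:1] = (word>>0) & 0x1 = 1
bank [1+:7] = (word>>1) & 0x7f = 2  ←
lvl [8+:1] = (word>>8) & 0x1 = 0
opcode [9+:1] = (word>>9) & 0x1 = 0
cnt [10+:4] = (word>>10) & 0xf = 12
err [14+:2] = (word>>14) & 0x3 = 2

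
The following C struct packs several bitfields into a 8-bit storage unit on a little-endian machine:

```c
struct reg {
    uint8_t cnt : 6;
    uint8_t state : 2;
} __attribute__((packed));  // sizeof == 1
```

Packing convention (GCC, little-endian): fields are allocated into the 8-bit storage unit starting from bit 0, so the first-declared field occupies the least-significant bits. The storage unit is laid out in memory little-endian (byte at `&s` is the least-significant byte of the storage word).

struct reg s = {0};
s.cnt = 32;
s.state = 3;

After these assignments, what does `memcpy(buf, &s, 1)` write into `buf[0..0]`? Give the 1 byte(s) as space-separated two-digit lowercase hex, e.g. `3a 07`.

cnt:6 = 32 → 0x20 << 0 → word 0x20
state:2 = 3 → 0x3 << 6 → word 0xe0
word = 0xe0 → little-endian bytes:
  [0]=0xe0

e0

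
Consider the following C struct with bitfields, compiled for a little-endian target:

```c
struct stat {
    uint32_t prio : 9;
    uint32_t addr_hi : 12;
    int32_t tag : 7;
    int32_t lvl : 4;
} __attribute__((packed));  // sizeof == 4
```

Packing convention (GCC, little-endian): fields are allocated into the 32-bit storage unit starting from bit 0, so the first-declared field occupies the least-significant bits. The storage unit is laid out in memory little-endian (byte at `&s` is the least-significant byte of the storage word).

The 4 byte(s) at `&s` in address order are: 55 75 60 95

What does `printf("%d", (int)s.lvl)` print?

[0]=0x55 [1]=0x75 [2]=0x60 [3]=0x95 (little-endian) → word 0x95607555
prio [0+:9] = (word>>0) & 0x1ff = 341
addr_hi [9+:12] = (word>>9) & 0xfff = 58
tag [21+:7] = (word>>21) & 0x7f = 43
lvl [28+:4] = (word>>28) & 0xf = 9  ←
lvl signed 4b, MSB=1: 9 - 16 = -7

-7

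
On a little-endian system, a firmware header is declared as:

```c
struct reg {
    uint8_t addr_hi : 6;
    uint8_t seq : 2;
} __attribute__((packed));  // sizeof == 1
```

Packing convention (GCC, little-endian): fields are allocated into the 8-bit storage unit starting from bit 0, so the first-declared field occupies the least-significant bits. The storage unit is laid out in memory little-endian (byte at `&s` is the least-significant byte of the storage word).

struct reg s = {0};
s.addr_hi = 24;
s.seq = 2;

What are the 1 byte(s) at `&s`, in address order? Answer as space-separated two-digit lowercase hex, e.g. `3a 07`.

addr_hi:6 = 24 → 0x18 << 0 → word 0x18
seq:2 = 2 → 0x2 << 6 → word 0x98
word = 0x98 → little-endian bytes:
  [0]=0x98

98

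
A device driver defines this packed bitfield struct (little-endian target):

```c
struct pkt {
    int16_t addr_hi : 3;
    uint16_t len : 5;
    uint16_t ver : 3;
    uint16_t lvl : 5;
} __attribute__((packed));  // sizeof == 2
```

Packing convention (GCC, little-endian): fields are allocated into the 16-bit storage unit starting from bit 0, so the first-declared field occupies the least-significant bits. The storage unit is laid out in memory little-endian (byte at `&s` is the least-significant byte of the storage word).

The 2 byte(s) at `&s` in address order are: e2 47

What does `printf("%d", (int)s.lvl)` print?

8

[0]=0xe2 [1]=0x47 (little-endian) → word 0x47e2
addr_hi [0+:3] = (word>>0) & 0x7 = 2
len [3+:5] = (word>>3) & 0x1f = 28
ver [8+:3] = (word>>8) & 0x7 = 7
lvl [11+:5] = (word>>11) & 0x1f = 8  ←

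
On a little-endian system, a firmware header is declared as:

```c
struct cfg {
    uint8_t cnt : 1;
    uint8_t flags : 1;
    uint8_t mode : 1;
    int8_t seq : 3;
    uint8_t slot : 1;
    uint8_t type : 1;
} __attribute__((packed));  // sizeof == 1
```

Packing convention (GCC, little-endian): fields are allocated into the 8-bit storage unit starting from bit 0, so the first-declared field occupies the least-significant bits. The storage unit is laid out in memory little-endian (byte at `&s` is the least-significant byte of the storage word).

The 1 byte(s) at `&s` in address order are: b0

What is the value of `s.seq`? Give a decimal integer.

[0]=0xb0 (little-endian) → word 0xb0
cnt:1 @ bit 0 → (0xb0>>0)&0x1 = 0x0
flags:1 @ bit 1 → (0xb0>>1)&0x1 = 0x0
mode:1 @ bit 2 → (0xb0>>2)&0x1 = 0x0
seq:3 @ bit 3 → (0xb0>>3)&0x7 = 0x6  ←
slot:1 @ bit 6 → (0xb0>>6)&0x1 = 0x0
type:1 @ bit 7 → (0xb0>>7)&0x1 = 0x1
seq signed 3b, MSB=1: 6 - 8 = -2

-2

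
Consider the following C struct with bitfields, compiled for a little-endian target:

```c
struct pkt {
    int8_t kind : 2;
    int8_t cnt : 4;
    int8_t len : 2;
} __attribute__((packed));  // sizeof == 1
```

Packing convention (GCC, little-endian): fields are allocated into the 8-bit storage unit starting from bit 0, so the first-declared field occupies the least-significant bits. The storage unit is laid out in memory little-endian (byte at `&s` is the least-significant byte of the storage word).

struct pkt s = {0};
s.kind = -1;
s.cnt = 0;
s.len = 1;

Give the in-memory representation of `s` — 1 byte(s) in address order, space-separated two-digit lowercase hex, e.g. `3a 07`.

kind:2 = -1 → 0x3 << 0 → word 0x03
cnt:4 = 0 → 0x0 << 2 → word 0x03
len:2 = 1 → 0x1 << 6 → word 0x43
word = 0x43 → little-endian bytes:
  [0]=0x43

43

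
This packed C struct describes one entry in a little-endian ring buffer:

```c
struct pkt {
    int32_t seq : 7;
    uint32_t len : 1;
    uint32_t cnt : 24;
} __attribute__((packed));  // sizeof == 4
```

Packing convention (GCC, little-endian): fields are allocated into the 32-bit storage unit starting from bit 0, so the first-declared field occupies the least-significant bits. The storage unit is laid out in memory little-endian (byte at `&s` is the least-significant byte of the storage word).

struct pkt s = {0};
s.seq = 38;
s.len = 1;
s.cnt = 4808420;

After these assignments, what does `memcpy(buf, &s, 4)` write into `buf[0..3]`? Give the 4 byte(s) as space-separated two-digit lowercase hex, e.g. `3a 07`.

a6 e4 5e 49

seq:7 = 38 → 0x26 << 0 → word 0x00000026
len:1 = 1 → 0x1 << 7 → word 0x000000a6
cnt:24 = 4808420 → 0x495ee4 << 8 → word 0x495ee4a6
word = 0x495ee4a6 → little-endian bytes:
  [0]=0xa6  [1]=0xe4  [2]=0x5e  [3]=0x49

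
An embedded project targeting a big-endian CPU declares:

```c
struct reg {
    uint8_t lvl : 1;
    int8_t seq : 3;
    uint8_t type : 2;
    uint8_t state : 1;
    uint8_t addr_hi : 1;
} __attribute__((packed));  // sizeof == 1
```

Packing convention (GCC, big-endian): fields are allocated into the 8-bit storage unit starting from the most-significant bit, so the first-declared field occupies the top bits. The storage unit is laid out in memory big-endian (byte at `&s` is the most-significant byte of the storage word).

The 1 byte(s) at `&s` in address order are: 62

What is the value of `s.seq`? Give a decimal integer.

[0]=0x62 (big-endian) → word 0x62
lvl [7+:1] = (word>>7) & 0x1 = 0
seq [4+:3] = (word>>4) & 0x7 = 6  ←
type [2+:2] = (word>>2) & 0x3 = 0
state [1+:1] = (word>>1) & 0x1 = 1
addr_hi [0+:1] = (word>>0) & 0x1 = 0
seq signed 3b, MSB=1: 6 - 8 = -2

-2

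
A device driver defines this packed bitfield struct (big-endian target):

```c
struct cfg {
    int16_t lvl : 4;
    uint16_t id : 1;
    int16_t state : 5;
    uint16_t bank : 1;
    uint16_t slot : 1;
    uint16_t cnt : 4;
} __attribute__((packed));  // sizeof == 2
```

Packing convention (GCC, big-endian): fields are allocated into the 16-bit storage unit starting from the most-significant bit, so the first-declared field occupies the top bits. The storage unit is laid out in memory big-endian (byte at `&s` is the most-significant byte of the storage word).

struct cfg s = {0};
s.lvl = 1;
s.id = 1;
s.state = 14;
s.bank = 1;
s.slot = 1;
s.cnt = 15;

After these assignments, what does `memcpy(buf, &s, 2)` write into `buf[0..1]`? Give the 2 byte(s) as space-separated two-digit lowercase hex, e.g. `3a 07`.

[12+:4] lvl=1 & 0xf = 0x1; word=0x1000
[11+:1] id=1 & 0x1 = 0x1; word=0x1800
[6+:5] state=14 & 0x1f = 0xe; word=0x1b80
[5+:1] bank=1 & 0x1 = 0x1; word=0x1ba0
[4+:1] slot=1 & 0x1 = 0x1; word=0x1bb0
[0+:4] cnt=15 & 0xf = 0xf; word=0x1bbf
word = 0x1bbf → big-endian bytes:
  [0]=0x1b  [1]=0xbf

1b bf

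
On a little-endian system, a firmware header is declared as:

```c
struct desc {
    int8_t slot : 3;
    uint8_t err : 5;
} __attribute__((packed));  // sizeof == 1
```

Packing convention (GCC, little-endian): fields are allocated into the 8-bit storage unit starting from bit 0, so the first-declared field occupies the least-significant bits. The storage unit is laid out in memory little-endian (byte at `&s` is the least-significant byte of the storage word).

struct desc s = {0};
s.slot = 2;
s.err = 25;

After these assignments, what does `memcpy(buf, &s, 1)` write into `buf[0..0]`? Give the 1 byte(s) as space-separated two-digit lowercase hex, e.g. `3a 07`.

slot:3 = 2 → 0x2 << 0 → word 0x02
err:5 = 25 → 0x19 << 3 → word 0xca
word = 0xca → little-endian bytes:
  [0]=0xca

ca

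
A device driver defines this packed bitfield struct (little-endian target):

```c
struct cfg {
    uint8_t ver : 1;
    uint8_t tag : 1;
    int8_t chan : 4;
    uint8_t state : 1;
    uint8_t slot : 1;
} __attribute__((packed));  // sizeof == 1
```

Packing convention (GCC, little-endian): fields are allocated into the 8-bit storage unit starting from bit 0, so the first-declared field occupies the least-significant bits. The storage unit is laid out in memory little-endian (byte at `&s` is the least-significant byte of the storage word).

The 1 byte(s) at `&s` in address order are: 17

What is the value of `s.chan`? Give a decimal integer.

5

[0]=0x17 (little-endian) → word 0x17
ver:1 @ bit 0 → (0x17>>0)&0x1 = 0x1
tag:1 @ bit 1 → (0x17>>1)&0x1 = 0x1
chan:4 @ bit 2 → (0x17>>2)&0xf = 0x5  ←
state:1 @ bit 6 → (0x17>>6)&0x1 = 0x0
slot:1 @ bit 7 → (0x17>>7)&0x1 = 0x0
chan signed 4b, MSB=0: value = 5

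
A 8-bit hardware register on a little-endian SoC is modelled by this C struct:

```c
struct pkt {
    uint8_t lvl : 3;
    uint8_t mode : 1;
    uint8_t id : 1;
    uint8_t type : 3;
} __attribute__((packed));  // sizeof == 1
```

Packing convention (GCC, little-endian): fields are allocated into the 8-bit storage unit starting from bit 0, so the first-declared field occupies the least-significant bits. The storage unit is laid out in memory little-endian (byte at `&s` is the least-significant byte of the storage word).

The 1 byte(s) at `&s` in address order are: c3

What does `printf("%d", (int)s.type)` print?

6

[0]=0xc3 (little-endian) → word 0xc3
lvl [0+:3] = (word>>0) & 0x7 = 3
mode [3+:1] = (word>>3) & 0x1 = 0
id [4+:1] = (word>>4) & 0x1 = 0
type [5+:3] = (word>>5) & 0x7 = 6  ←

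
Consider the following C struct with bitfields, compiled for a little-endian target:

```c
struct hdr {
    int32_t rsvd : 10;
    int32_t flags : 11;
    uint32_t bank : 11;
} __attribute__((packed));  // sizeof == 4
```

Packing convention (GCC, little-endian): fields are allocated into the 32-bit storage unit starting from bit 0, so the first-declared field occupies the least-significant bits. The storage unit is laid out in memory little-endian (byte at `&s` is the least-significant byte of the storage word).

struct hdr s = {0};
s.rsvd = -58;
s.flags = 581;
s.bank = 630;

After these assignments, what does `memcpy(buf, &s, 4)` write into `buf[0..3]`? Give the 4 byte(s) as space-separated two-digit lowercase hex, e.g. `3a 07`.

rsvd:10 = -58 → 0x3c6 << 0 → word 0x000003c6
flags:11 = 581 → 0x245 << 10 → word 0x000917c6
bank:11 = 630 → 0x276 << 21 → word 0x4ec917c6
word = 0x4ec917c6 → little-endian bytes:
  [0]=0xc6  [1]=0x17  [2]=0xc9  [3]=0x4e

c6 17 c9 4e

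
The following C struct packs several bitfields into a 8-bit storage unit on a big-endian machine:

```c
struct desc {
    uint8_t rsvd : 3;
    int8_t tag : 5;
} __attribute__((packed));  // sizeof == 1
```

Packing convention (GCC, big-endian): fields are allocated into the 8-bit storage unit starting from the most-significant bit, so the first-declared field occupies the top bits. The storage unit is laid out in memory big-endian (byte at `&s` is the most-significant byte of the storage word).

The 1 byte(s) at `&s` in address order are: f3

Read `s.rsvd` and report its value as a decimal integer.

7

[0]=0xf3 (big-endian) → word 0xf3
rsvd:3 @ bit 5 → (0xf3>>5)&0x7 = 0x7  ←
tag:5 @ bit 0 → (0xf3>>0)&0x1f = 0x13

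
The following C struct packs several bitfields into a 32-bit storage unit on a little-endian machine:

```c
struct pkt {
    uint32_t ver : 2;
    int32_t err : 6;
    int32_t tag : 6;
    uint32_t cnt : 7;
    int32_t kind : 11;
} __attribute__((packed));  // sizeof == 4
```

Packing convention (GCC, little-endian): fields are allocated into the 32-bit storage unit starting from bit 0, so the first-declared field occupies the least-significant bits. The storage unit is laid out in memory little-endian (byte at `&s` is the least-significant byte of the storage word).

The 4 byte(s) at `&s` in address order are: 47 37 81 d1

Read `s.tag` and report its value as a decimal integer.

-9

[0]=0x47 [1]=0x37 [2]=0x81 [3]=0xd1 (little-endian) → word 0xd1813747
ver [0+:2] = (word>>0) & 0x3 = 3
err [2+:6] = (word>>2) & 0x3f = 17
tag [8+:6] = (word>>8) & 0x3f = 55  ←
cnt [14+:7] = (word>>14) & 0x7f = 4
kind [21+:11] = (word>>21) & 0x7ff = 1676
tag signed 6b, MSB=1: 55 - 64 = -9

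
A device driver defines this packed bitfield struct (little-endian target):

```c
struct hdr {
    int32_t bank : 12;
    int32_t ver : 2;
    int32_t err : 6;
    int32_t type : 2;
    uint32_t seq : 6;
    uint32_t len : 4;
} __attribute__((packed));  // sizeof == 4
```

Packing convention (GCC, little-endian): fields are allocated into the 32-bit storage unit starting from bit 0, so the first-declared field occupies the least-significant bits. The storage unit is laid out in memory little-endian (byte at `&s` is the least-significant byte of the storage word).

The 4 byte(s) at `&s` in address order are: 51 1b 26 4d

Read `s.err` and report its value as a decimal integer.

[0]=0x51 [1]=0x1b [2]=0x26 [3]=0x4d (little-endian) → word 0x4d261b51
bank [0+:12] = (word>>0) & 0xfff = 2897
ver [12+:2] = (word>>12) & 0x3 = 1
err [14+:6] = (word>>14) & 0x3f = 24  ←
type [20+:2] = (word>>20) & 0x3 = 2
seq [22+:6] = (word>>22) & 0x3f = 52
len [28+:4] = (word>>28) & 0xf = 4
err signed 6b, MSB=0: value = 24

24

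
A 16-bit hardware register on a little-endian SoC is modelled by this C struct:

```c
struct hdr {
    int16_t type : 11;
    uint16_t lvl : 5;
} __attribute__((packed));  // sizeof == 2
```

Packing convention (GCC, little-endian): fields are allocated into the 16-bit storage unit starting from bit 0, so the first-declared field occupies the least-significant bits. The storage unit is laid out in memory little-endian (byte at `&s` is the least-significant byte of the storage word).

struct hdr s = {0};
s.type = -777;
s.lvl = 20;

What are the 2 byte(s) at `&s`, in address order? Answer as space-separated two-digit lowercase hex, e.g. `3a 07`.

[0+:11] type=-777 & 0x7ff = 0x4f7; word=0x04f7
[11+:5] lvl=20 & 0x1f = 0x14; word=0xa4f7
word = 0xa4f7 → little-endian bytes:
  [0]=0xf7  [1]=0xa4

f7 a4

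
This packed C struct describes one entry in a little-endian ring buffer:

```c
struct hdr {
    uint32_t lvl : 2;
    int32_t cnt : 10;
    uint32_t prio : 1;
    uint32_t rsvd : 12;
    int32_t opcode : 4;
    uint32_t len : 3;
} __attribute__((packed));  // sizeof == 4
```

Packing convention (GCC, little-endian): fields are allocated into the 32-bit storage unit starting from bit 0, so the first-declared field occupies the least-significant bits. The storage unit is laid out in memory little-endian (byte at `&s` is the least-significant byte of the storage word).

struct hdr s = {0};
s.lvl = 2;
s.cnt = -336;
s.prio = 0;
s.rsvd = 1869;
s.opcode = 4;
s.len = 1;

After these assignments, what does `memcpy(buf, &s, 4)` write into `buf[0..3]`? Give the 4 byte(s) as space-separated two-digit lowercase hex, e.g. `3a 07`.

c2 aa e9 28

lvl (2b) val=2 bits=0x2 at bit 0: 0x00000002
cnt (10b) val=-336 bits=0x2b0 at bit 2: 0x00000ac2
prio (1b) val=0 bits=0x0 at bit 12: 0x00000ac2
rsvd (12b) val=1869 bits=0x74d at bit 13: 0x00e9aac2
opcode (4b) val=4 bits=0x4 at bit 25: 0x08e9aac2
len (3b) val=1 bits=0x1 at bit 29: 0x28e9aac2
word = 0x28e9aac2 → little-endian bytes:
  [0]=0xc2  [1]=0xaa  [2]=0xe9  [3]=0x28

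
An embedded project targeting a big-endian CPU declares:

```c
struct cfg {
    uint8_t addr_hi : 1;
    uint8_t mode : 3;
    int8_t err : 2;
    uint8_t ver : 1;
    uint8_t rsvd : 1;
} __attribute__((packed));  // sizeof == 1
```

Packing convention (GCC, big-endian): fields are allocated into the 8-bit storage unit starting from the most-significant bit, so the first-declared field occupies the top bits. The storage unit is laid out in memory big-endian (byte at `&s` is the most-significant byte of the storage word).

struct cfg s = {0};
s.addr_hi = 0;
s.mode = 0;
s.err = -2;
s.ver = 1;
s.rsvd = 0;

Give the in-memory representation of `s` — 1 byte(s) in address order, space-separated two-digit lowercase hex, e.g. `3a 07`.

[7+:1] addr_hi=0 & 0x1 = 0x0; word=0x00
[4+:3] mode=0 & 0x7 = 0x0; word=0x00
[2+:2] err=-2 & 0x3 = 0x2; word=0x08
[1+:1] ver=1 & 0x1 = 0x1; word=0x0a
[0+:1] rsvd=0 & 0x1 = 0x0; word=0x0a
word = 0x0a → big-endian bytes:
  [0]=0x0a

0a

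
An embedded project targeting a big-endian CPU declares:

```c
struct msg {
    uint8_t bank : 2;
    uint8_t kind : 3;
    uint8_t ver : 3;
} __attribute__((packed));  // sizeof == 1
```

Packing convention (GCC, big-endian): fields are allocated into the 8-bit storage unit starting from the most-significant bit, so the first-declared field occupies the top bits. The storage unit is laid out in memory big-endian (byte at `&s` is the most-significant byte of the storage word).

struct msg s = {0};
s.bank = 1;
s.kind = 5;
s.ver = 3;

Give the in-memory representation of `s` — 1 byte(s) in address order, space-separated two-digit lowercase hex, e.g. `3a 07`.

6b

bank:2 = 1 → 0x1 << 6 → word 0x40
kind:3 = 5 → 0x5 << 3 → word 0x68
ver:3 = 3 → 0x3 << 0 → word 0x6b
word = 0x6b → big-endian bytes:
  [0]=0x6b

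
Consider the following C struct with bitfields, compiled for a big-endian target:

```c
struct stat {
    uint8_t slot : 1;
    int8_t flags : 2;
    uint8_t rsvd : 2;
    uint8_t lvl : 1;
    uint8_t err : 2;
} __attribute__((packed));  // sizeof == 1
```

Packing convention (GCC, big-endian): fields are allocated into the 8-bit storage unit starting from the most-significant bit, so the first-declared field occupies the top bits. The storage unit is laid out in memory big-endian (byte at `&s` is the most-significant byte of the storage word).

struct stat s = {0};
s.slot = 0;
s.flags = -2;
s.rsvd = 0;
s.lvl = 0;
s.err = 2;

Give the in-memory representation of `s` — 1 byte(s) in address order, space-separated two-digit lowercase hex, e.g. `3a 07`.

[7+:1] slot=0 & 0x1 = 0x0; word=0x00
[5+:2] flags=-2 & 0x3 = 0x2; word=0x40
[3+:2] rsvd=0 & 0x3 = 0x0; word=0x40
[2+:1] lvl=0 & 0x1 = 0x0; word=0x40
[0+:2] err=2 & 0x3 = 0x2; word=0x42
word = 0x42 → big-endian bytes:
  [0]=0x42

42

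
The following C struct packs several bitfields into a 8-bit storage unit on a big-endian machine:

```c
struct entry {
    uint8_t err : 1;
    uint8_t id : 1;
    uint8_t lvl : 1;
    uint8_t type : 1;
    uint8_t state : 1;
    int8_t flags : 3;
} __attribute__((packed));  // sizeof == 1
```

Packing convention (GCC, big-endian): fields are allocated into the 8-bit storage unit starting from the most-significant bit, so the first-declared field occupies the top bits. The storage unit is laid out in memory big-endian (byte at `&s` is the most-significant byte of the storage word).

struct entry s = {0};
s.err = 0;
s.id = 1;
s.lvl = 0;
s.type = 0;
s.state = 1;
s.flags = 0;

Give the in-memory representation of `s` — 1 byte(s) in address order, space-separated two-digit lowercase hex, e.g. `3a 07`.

48

err:1 = 0 → 0x0 << 7 → word 0x00
id:1 = 1 → 0x1 << 6 → word 0x40
lvl:1 = 0 → 0x0 << 5 → word 0x40
type:1 = 0 → 0x0 << 4 → word 0x40
state:1 = 1 → 0x1 << 3 → word 0x48
flags:3 = 0 → 0x0 << 0 → word 0x48
word = 0x48 → big-endian bytes:
  [0]=0x48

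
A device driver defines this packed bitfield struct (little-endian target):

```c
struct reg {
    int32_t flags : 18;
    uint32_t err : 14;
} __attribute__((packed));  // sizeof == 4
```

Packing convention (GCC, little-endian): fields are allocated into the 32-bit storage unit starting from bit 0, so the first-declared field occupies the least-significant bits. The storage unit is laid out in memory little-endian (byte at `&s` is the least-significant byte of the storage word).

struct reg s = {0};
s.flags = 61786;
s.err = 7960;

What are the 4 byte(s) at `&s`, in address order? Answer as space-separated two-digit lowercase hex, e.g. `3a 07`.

5a f1 60 7c

flags (18b) val=61786 bits=0xf15a at bit 0: 0x0000f15a
err (14b) val=7960 bits=0x1f18 at bit 18: 0x7c60f15a
word = 0x7c60f15a → little-endian bytes:
  [0]=0x5a  [1]=0xf1  [2]=0x60  [3]=0x7c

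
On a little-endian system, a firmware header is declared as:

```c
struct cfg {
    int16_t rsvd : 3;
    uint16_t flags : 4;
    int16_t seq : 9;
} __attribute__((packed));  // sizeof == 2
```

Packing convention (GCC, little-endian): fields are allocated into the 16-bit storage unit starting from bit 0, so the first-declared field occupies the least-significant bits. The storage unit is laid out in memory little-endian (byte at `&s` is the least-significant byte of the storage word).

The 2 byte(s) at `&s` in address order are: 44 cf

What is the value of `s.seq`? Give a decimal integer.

-98

[0]=0x44 [1]=0xcf (little-endian) → word 0xcf44
rsvd:3 @ bit 0 → (0xcf44>>0)&0x7 = 0x4
flags:4 @ bit 3 → (0xcf44>>3)&0xf = 0x8
seq:9 @ bit 7 → (0xcf44>>7)&0x1ff = 0x19e  ←
seq signed 9b, MSB=1: 414 - 512 = -98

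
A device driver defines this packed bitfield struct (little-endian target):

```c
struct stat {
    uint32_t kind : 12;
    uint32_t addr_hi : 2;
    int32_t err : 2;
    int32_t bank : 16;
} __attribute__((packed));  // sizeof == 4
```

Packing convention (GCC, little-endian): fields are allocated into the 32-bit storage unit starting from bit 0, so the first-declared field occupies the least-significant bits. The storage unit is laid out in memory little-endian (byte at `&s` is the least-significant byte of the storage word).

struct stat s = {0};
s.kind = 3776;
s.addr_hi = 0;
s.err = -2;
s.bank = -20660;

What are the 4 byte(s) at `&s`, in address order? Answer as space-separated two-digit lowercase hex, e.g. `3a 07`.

c0 8e 4c af

kind:12 = 3776 → 0xec0 << 0 → word 0x00000ec0
addr_hi:2 = 0 → 0x0 << 12 → word 0x00000ec0
err:2 = -2 → 0x2 << 14 → word 0x00008ec0
bank:16 = -20660 → 0xaf4c << 16 → word 0xaf4c8ec0
word = 0xaf4c8ec0 → little-endian bytes:
  [0]=0xc0  [1]=0x8e  [2]=0x4c  [3]=0xaf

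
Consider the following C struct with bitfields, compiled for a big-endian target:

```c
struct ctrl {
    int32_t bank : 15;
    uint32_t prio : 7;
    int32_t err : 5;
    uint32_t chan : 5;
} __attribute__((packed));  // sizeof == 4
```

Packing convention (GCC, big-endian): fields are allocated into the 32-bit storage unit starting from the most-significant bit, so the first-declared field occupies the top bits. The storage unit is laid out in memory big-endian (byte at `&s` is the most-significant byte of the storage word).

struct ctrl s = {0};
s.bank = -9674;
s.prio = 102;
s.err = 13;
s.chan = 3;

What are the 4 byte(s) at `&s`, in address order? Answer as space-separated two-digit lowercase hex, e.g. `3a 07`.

bank:15 = -9674 → 0x5a36 << 17 → word 0xb46c0000
prio:7 = 102 → 0x66 << 10 → word 0xb46d9800
err:5 = 13 → 0xd << 5 → word 0xb46d99a0
chan:5 = 3 → 0x3 << 0 → word 0xb46d99a3
word = 0xb46d99a3 → big-endian bytes:
  [0]=0xb4  [1]=0x6d  [2]=0x99  [3]=0xa3

b4 6d 99 a3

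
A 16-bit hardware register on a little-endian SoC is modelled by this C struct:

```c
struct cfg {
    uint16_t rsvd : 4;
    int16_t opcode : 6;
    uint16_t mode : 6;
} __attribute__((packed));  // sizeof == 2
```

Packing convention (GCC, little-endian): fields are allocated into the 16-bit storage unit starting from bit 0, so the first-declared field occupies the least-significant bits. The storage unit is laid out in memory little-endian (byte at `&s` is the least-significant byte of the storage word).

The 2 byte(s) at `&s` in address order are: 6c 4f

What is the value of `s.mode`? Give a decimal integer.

[0]=0x6c [1]=0x4f (little-endian) → word 0x4f6c
rsvd [0+:4] = (word>>0) & 0xf = 12
opcode [4+:6] = (word>>4) & 0x3f = 54
mode [10+:6] = (word>>10) & 0x3f = 19  ←

19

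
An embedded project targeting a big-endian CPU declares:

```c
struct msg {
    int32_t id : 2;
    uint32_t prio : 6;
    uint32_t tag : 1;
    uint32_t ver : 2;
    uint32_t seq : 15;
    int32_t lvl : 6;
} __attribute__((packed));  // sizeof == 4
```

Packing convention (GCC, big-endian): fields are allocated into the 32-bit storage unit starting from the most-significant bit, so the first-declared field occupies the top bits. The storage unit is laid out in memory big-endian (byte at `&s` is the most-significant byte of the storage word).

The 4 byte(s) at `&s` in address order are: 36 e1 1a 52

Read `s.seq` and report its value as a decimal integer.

1129

[0]=0x36 [1]=0xe1 [2]=0x1a [3]=0x52 (big-endian) → word 0x36e11a52
id:2 @ bit 30 → (0x36e11a52>>30)&0x3 = 0x0
prio:6 @ bit 24 → (0x36e11a52>>24)&0x3f = 0x36
tag:1 @ bit 23 → (0x36e11a52>>23)&0x1 = 0x1
ver:2 @ bit 21 → (0x36e11a52>>21)&0x3 = 0x3
seq:15 @ bit 6 → (0x36e11a52>>6)&0x7fff = 0x469  ←
lvl:6 @ bit 0 → (0x36e11a52>>0)&0x3f = 0x12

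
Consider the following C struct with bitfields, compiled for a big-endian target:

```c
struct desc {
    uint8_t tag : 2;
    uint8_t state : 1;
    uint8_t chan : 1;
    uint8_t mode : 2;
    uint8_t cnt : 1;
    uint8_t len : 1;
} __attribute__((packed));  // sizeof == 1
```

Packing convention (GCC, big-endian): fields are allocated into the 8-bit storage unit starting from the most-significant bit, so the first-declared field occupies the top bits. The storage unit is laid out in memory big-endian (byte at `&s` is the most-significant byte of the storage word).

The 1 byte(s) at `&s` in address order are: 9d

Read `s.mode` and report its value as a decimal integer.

3

[0]=0x9d (big-endian) → word 0x9d
tag:2 @ bit 6 → (0x9d>>6)&0x3 = 0x2
state:1 @ bit 5 → (0x9d>>5)&0x1 = 0x0
chan:1 @ bit 4 → (0x9d>>4)&0x1 = 0x1
mode:2 @ bit 2 → (0x9d>>2)&0x3 = 0x3  ←
cnt:1 @ bit 1 → (0x9d>>1)&0x1 = 0x0
len:1 @ bit 0 → (0x9d>>0)&0x1 = 0x1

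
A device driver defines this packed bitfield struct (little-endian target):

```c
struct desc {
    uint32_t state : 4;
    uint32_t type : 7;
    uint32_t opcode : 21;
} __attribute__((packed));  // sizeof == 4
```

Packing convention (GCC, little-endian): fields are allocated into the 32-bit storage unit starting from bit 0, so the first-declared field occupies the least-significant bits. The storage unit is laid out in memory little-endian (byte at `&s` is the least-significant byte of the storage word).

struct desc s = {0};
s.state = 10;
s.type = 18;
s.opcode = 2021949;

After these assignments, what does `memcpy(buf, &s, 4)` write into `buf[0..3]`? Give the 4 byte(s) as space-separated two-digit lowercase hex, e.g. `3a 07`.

state:4 = 10 → 0xa << 0 → word 0x0000000a
type:7 = 18 → 0x12 << 4 → word 0x0000012a
opcode:21 = 2021949 → 0x1eda3d << 11 → word 0xf6d1e92a
word = 0xf6d1e92a → little-endian bytes:
  [0]=0x2a  [1]=0xe9  [2]=0xd1  [3]=0xf6

2a e9 d1 f6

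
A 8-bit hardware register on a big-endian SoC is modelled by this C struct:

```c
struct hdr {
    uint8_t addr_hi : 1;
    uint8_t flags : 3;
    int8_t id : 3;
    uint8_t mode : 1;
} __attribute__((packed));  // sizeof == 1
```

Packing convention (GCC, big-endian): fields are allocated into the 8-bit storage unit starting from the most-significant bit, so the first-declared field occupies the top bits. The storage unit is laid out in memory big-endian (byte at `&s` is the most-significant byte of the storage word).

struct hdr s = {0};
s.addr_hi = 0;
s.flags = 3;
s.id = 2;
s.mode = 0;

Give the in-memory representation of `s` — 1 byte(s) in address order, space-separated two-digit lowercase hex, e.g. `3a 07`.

[7+:1] addr_hi=0 & 0x1 = 0x0; word=0x00
[4+:3] flags=3 & 0x7 = 0x3; word=0x30
[1+:3] id=2 & 0x7 = 0x2; word=0x34
[0+:1] mode=0 & 0x1 = 0x0; word=0x34
word = 0x34 → big-endian bytes:
  [0]=0x34

34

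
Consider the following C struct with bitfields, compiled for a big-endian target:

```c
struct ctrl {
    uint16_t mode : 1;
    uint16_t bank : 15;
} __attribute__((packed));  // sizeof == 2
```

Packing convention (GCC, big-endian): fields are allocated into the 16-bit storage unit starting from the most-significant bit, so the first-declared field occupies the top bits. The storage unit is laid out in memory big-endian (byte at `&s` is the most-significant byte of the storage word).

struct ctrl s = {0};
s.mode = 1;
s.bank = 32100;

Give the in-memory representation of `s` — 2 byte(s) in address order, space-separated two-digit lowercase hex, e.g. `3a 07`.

fd 64

mode:1 = 1 → 0x1 << 15 → word 0x8000
bank:15 = 32100 → 0x7d64 << 0 → word 0xfd64
word = 0xfd64 → big-endian bytes:
  [0]=0xfd  [1]=0x64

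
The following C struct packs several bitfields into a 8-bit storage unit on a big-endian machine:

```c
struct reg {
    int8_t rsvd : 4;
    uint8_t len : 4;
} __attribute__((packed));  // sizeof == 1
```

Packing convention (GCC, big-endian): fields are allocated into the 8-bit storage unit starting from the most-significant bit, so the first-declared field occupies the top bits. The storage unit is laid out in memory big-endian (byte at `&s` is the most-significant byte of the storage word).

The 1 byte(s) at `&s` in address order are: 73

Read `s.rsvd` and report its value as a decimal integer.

[0]=0x73 (big-endian) → word 0x73
rsvd:4 @ bit 4 → (0x73>>4)&0xf = 0x7  ←
len:4 @ bit 0 → (0x73>>0)&0xf = 0x3
rsvd signed 4b, MSB=0: value = 7

7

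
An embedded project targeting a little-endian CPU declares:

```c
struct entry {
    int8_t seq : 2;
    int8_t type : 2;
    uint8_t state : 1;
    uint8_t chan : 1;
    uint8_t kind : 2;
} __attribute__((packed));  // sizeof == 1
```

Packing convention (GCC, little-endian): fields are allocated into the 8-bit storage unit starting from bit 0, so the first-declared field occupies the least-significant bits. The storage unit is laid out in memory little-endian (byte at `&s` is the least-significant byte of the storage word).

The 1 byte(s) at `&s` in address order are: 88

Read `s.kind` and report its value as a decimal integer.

[0]=0x88 (little-endian) → word 0x88
seq [0+:2] = (word>>0) & 0x3 = 0
type [2+:2] = (word>>2) & 0x3 = 2
state [4+:1] = (word>>4) & 0x1 = 0
chan [5+:1] = (word>>5) & 0x1 = 0
kind [6+:2] = (word>>6) & 0x3 = 2  ←

2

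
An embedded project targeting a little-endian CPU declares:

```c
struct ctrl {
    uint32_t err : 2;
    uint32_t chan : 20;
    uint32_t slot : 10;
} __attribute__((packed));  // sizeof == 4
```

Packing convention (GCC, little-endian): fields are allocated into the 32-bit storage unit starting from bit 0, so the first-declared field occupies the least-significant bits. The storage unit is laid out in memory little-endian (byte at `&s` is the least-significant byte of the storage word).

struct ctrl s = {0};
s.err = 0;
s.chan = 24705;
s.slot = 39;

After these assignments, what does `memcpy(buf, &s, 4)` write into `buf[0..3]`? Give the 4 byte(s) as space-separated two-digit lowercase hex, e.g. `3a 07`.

err:2 = 0 → 0x0 << 0 → word 0x00000000
chan:20 = 24705 → 0x6081 << 2 → word 0x00018204
slot:10 = 39 → 0x27 << 22 → word 0x09c18204
word = 0x09c18204 → little-endian bytes:
  [0]=0x04  [1]=0x82  [2]=0xc1  [3]=0x09

04 82 c1 09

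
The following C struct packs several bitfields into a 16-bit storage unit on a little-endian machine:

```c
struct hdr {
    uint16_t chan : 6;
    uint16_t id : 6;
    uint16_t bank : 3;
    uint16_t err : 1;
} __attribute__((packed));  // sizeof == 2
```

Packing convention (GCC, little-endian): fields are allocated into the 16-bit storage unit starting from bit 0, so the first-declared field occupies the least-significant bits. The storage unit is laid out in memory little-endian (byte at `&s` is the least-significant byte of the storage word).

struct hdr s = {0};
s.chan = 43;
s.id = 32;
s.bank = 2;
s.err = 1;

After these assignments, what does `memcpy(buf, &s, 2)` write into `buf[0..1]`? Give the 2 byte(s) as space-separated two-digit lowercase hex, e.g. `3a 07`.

2b a8

chan (6b) val=43 bits=0x2b at bit 0: 0x002b
id (6b) val=32 bits=0x20 at bit 6: 0x082b
bank (3b) val=2 bits=0x2 at bit 12: 0x282b
err (1b) val=1 bits=0x1 at bit 15: 0xa82b
word = 0xa82b → little-endian bytes:
  [0]=0x2b  [1]=0xa8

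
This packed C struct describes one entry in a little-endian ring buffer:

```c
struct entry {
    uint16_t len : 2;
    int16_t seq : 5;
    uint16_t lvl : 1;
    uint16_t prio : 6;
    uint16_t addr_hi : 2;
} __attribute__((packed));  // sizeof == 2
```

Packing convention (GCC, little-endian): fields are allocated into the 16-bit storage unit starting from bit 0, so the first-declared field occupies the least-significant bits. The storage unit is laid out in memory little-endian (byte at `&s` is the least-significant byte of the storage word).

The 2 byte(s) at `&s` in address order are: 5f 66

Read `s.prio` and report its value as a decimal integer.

[0]=0x5f [1]=0x66 (little-endian) → word 0x665f
len:2 @ bit 0 → (0x665f>>0)&0x3 = 0x3
seq:5 @ bit 2 → (0x665f>>2)&0x1f = 0x17
lvl:1 @ bit 7 → (0x665f>>7)&0x1 = 0x0
prio:6 @ bit 8 → (0x665f>>8)&0x3f = 0x26  ←
addr_hi:2 @ bit 14 → (0x665f>>14)&0x3 = 0x1

38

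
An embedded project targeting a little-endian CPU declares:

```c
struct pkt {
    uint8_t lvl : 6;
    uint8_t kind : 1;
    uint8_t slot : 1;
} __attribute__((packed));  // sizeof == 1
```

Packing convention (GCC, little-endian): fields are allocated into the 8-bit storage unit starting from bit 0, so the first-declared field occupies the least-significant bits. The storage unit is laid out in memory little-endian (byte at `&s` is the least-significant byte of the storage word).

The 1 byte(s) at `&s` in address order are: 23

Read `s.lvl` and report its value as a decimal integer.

[0]=0x23 (little-endian) → word 0x23
lvl [0+:6] = (word>>0) & 0x3f = 35  ←
kind [6+:1] = (word>>6) & 0x1 = 0
slot [7+:1] = (word>>7) & 0x1 = 0

35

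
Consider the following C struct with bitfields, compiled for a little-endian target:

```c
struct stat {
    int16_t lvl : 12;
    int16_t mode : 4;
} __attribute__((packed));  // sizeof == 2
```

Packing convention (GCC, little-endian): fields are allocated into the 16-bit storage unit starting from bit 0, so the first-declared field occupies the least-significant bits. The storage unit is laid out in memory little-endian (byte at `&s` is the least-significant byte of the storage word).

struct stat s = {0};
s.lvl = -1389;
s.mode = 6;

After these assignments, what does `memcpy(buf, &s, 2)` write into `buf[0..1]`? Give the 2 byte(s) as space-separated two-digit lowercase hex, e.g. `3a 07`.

[0+:12] lvl=-1389 & 0xfff = 0xa93; word=0x0a93
[12+:4] mode=6 & 0xf = 0x6; word=0x6a93
word = 0x6a93 → little-endian bytes:
  [0]=0x93  [1]=0x6a

93 6a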